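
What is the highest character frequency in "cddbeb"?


Input: cddbeb
Character counts:
  'b': 2
  'c': 1
  'd': 2
  'e': 1
Maximum frequency: 2

2


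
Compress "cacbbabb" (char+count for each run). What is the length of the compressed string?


Input: cacbbabb
Runs:
  'c' x 1 => "c1"
  'a' x 1 => "a1"
  'c' x 1 => "c1"
  'b' x 2 => "b2"
  'a' x 1 => "a1"
  'b' x 2 => "b2"
Compressed: "c1a1c1b2a1b2"
Compressed length: 12

12


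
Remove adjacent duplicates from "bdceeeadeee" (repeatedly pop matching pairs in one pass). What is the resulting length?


Input: bdceeeadeee
Stack-based adjacent duplicate removal:
  Read 'b': push. Stack: b
  Read 'd': push. Stack: bd
  Read 'c': push. Stack: bdc
  Read 'e': push. Stack: bdce
  Read 'e': matches stack top 'e' => pop. Stack: bdc
  Read 'e': push. Stack: bdce
  Read 'a': push. Stack: bdcea
  Read 'd': push. Stack: bdcead
  Read 'e': push. Stack: bdceade
  Read 'e': matches stack top 'e' => pop. Stack: bdcead
  Read 'e': push. Stack: bdceade
Final stack: "bdceade" (length 7)

7


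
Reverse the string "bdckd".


Input: bdckd
Reading characters right to left:
  Position 4: 'd'
  Position 3: 'k'
  Position 2: 'c'
  Position 1: 'd'
  Position 0: 'b'
Reversed: dkcdb

dkcdb


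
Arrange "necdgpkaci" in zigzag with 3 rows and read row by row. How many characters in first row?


Zigzag "necdgpkaci" into 3 rows:
Placing characters:
  'n' => row 0
  'e' => row 1
  'c' => row 2
  'd' => row 1
  'g' => row 0
  'p' => row 1
  'k' => row 2
  'a' => row 1
  'c' => row 0
  'i' => row 1
Rows:
  Row 0: "ngc"
  Row 1: "edpai"
  Row 2: "ck"
First row length: 3

3


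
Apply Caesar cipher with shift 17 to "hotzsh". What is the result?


Caesar cipher: shift "hotzsh" by 17
  'h' (pos 7) + 17 = pos 24 = 'y'
  'o' (pos 14) + 17 = pos 5 = 'f'
  't' (pos 19) + 17 = pos 10 = 'k'
  'z' (pos 25) + 17 = pos 16 = 'q'
  's' (pos 18) + 17 = pos 9 = 'j'
  'h' (pos 7) + 17 = pos 24 = 'y'
Result: yfkqjy

yfkqjy


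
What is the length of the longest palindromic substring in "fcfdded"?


Input: "fcfdded"
Checking substrings for palindromes:
  [0:3] "fcf" (len 3) => palindrome
  [4:7] "ded" (len 3) => palindrome
  [3:5] "dd" (len 2) => palindrome
Longest palindromic substring: "fcf" with length 3

3


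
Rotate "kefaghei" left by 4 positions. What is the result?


Input: "kefaghei", rotate left by 4
First 4 characters: "kefa"
Remaining characters: "ghei"
Concatenate remaining + first: "ghei" + "kefa" = "gheikefa"

gheikefa


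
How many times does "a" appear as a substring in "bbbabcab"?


Searching for "a" in "bbbabcab"
Scanning each position:
  Position 0: "b" => no
  Position 1: "b" => no
  Position 2: "b" => no
  Position 3: "a" => MATCH
  Position 4: "b" => no
  Position 5: "c" => no
  Position 6: "a" => MATCH
  Position 7: "b" => no
Total occurrences: 2

2


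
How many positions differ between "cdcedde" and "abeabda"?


Comparing "cdcedde" and "abeabda" position by position:
  Position 0: 'c' vs 'a' => DIFFER
  Position 1: 'd' vs 'b' => DIFFER
  Position 2: 'c' vs 'e' => DIFFER
  Position 3: 'e' vs 'a' => DIFFER
  Position 4: 'd' vs 'b' => DIFFER
  Position 5: 'd' vs 'd' => same
  Position 6: 'e' vs 'a' => DIFFER
Positions that differ: 6

6


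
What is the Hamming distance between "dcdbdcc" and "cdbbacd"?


Comparing "dcdbdcc" and "cdbbacd" position by position:
  Position 0: 'd' vs 'c' => differ
  Position 1: 'c' vs 'd' => differ
  Position 2: 'd' vs 'b' => differ
  Position 3: 'b' vs 'b' => same
  Position 4: 'd' vs 'a' => differ
  Position 5: 'c' vs 'c' => same
  Position 6: 'c' vs 'd' => differ
Total differences (Hamming distance): 5

5


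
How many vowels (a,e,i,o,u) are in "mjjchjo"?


Input: mjjchjo
Checking each character:
  'm' at position 0: consonant
  'j' at position 1: consonant
  'j' at position 2: consonant
  'c' at position 3: consonant
  'h' at position 4: consonant
  'j' at position 5: consonant
  'o' at position 6: vowel (running total: 1)
Total vowels: 1

1


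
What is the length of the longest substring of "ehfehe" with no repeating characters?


Input: "ehfehe"
Sliding window (track last position of each char):
  Position 0 ('e'): window [0,0] length 1 -- new best
  Position 1 ('h'): window [0,1] length 2 -- new best
  Position 2 ('f'): window [0,2] length 3 -- new best
  Position 3 ('e'): repeat (last at 0), move window start to 1
  Position 3 ('e'): window [1,3] length 3
  Position 4 ('h'): repeat (last at 1), move window start to 2
  Position 4 ('h'): window [2,4] length 3
  Position 5 ('e'): repeat (last at 3), move window start to 4
  Position 5 ('e'): window [4,5] length 2
Longest substring with no repeats: "ehf" with length 3

3


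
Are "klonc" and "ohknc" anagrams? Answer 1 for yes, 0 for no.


Strings: "klonc", "ohknc"
Sorted first:  cklno
Sorted second: chkno
Differ at position 1: 'k' vs 'h' => not anagrams

0


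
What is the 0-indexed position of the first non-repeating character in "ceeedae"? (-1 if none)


Input: ceeedae
Character frequencies:
  'a': 1
  'c': 1
  'd': 1
  'e': 4
Scanning left to right for freq == 1:
  Position 0 ('c'): unique! => answer = 0

0


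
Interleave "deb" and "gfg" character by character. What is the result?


Interleaving "deb" and "gfg":
  Position 0: 'd' from first, 'g' from second => "dg"
  Position 1: 'e' from first, 'f' from second => "ef"
  Position 2: 'b' from first, 'g' from second => "bg"
Result: dgefbg

dgefbg


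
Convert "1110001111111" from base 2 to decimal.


Input: "1110001111111" in base 2
Positional expansion:
  Digit '1' (value 1) x 2^12 = 4096
  Digit '1' (value 1) x 2^11 = 2048
  Digit '1' (value 1) x 2^10 = 1024
  Digit '0' (value 0) x 2^9 = 0
  Digit '0' (value 0) x 2^8 = 0
  Digit '0' (value 0) x 2^7 = 0
  Digit '1' (value 1) x 2^6 = 64
  Digit '1' (value 1) x 2^5 = 32
  Digit '1' (value 1) x 2^4 = 16
  Digit '1' (value 1) x 2^3 = 8
  Digit '1' (value 1) x 2^2 = 4
  Digit '1' (value 1) x 2^1 = 2
  Digit '1' (value 1) x 2^0 = 1
Sum = 7295

7295


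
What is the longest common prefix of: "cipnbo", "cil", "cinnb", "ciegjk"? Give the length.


Words: cipnbo, cil, cinnb, ciegjk
  Position 0: all 'c' => match
  Position 1: all 'i' => match
  Position 2: ('p', 'l', 'n', 'e') => mismatch, stop
LCP = "ci" (length 2)

2


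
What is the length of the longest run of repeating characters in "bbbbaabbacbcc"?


Input: "bbbbaabbacbcc"
Scanning for longest run:
  Position 1 ('b'): continues run of 'b', length=2
  Position 2 ('b'): continues run of 'b', length=3
  Position 3 ('b'): continues run of 'b', length=4
  Position 4 ('a'): new char, reset run to 1
  Position 5 ('a'): continues run of 'a', length=2
  Position 6 ('b'): new char, reset run to 1
  Position 7 ('b'): continues run of 'b', length=2
  Position 8 ('a'): new char, reset run to 1
  Position 9 ('c'): new char, reset run to 1
  Position 10 ('b'): new char, reset run to 1
  Position 11 ('c'): new char, reset run to 1
  Position 12 ('c'): continues run of 'c', length=2
Longest run: 'b' with length 4

4


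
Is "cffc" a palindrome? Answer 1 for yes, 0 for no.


Input: cffc
Reversed: cffc
  Compare pos 0 ('c') with pos 3 ('c'): match
  Compare pos 1 ('f') with pos 2 ('f'): match
Result: palindrome

1


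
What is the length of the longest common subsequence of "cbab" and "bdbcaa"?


LCS of "cbab" and "bdbcaa"
DP table:
           b    d    b    c    a    a
      0    0    0    0    0    0    0
  c   0    0    0    0    1    1    1
  b   0    1    1    1    1    1    1
  a   0    1    1    1    1    2    2
  b   0    1    1    2    2    2    2
LCS length = dp[4][6] = 2

2


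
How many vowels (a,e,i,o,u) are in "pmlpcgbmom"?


Input: pmlpcgbmom
Checking each character:
  'p' at position 0: consonant
  'm' at position 1: consonant
  'l' at position 2: consonant
  'p' at position 3: consonant
  'c' at position 4: consonant
  'g' at position 5: consonant
  'b' at position 6: consonant
  'm' at position 7: consonant
  'o' at position 8: vowel (running total: 1)
  'm' at position 9: consonant
Total vowels: 1

1


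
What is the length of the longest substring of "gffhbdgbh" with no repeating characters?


Input: "gffhbdgbh"
Sliding window (track last position of each char):
  Position 0 ('g'): window [0,0] length 1 -- new best
  Position 1 ('f'): window [0,1] length 2 -- new best
  Position 2 ('f'): repeat (last at 1), move window start to 2
  Position 2 ('f'): window [2,2] length 1
  Position 3 ('h'): window [2,3] length 2
  Position 4 ('b'): window [2,4] length 3 -- new best
  Position 5 ('d'): window [2,5] length 4 -- new best
  Position 6 ('g'): window [2,6] length 5 -- new best
  Position 7 ('b'): repeat (last at 4), move window start to 5
  Position 7 ('b'): window [5,7] length 3
  Position 8 ('h'): window [5,8] length 4
Longest substring with no repeats: "fhbdg" with length 5

5


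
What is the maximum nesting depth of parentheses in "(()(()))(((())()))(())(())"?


Input: "(()(()))(((())()))(())(())"
Tracking depth:
  Position 0 '(': depth becomes 1
  Position 1 '(': depth becomes 2
  Position 2 ')': depth becomes 1
  Position 3 '(': depth becomes 2
  Position 4 '(': depth becomes 3
  Position 5 ')': depth becomes 2
  Position 6 ')': depth becomes 1
  Position 7 ')': depth becomes 0
  Position 8 '(': depth becomes 1
  Position 9 '(': depth becomes 2
  Position 10 '(': depth becomes 3
  Position 11 '(': depth becomes 4
  Position 12 ')': depth becomes 3
  Position 13 ')': depth becomes 2
  Position 14 '(': depth becomes 3
  Position 15 ')': depth becomes 2
  Position 16 ')': depth becomes 1
  Position 17 ')': depth becomes 0
  Position 18 '(': depth becomes 1
  Position 19 '(': depth becomes 2
  Position 20 ')': depth becomes 1
  Position 21 ')': depth becomes 0
  Position 22 '(': depth becomes 1
  Position 23 '(': depth becomes 2
  Position 24 ')': depth becomes 1
  Position 25 ')': depth becomes 0
Maximum depth reached: 4

4


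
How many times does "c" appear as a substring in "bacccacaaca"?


Searching for "c" in "bacccacaaca"
Scanning each position:
  Position 0: "b" => no
  Position 1: "a" => no
  Position 2: "c" => MATCH
  Position 3: "c" => MATCH
  Position 4: "c" => MATCH
  Position 5: "a" => no
  Position 6: "c" => MATCH
  Position 7: "a" => no
  Position 8: "a" => no
  Position 9: "c" => MATCH
  Position 10: "a" => no
Total occurrences: 5

5


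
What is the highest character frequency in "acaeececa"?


Input: acaeececa
Character counts:
  'a': 3
  'c': 3
  'e': 3
Maximum frequency: 3

3


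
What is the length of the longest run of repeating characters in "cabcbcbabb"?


Input: "cabcbcbabb"
Scanning for longest run:
  Position 1 ('a'): new char, reset run to 1
  Position 2 ('b'): new char, reset run to 1
  Position 3 ('c'): new char, reset run to 1
  Position 4 ('b'): new char, reset run to 1
  Position 5 ('c'): new char, reset run to 1
  Position 6 ('b'): new char, reset run to 1
  Position 7 ('a'): new char, reset run to 1
  Position 8 ('b'): new char, reset run to 1
  Position 9 ('b'): continues run of 'b', length=2
Longest run: 'b' with length 2

2


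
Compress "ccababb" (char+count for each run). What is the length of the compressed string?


Input: ccababb
Runs:
  'c' x 2 => "c2"
  'a' x 1 => "a1"
  'b' x 1 => "b1"
  'a' x 1 => "a1"
  'b' x 2 => "b2"
Compressed: "c2a1b1a1b2"
Compressed length: 10

10


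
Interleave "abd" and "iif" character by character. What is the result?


Interleaving "abd" and "iif":
  Position 0: 'a' from first, 'i' from second => "ai"
  Position 1: 'b' from first, 'i' from second => "bi"
  Position 2: 'd' from first, 'f' from second => "df"
Result: aibidf

aibidf


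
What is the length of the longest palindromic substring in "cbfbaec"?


Input: "cbfbaec"
Checking substrings for palindromes:
  [1:4] "bfb" (len 3) => palindrome
Longest palindromic substring: "bfb" with length 3

3


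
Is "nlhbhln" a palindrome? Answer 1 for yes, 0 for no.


Input: nlhbhln
Reversed: nlhbhln
  Compare pos 0 ('n') with pos 6 ('n'): match
  Compare pos 1 ('l') with pos 5 ('l'): match
  Compare pos 2 ('h') with pos 4 ('h'): match
Result: palindrome

1


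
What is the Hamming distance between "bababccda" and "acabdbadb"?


Comparing "bababccda" and "acabdbadb" position by position:
  Position 0: 'b' vs 'a' => differ
  Position 1: 'a' vs 'c' => differ
  Position 2: 'b' vs 'a' => differ
  Position 3: 'a' vs 'b' => differ
  Position 4: 'b' vs 'd' => differ
  Position 5: 'c' vs 'b' => differ
  Position 6: 'c' vs 'a' => differ
  Position 7: 'd' vs 'd' => same
  Position 8: 'a' vs 'b' => differ
Total differences (Hamming distance): 8

8


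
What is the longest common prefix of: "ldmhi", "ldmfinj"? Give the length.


Words: ldmhi, ldmfinj
  Position 0: all 'l' => match
  Position 1: all 'd' => match
  Position 2: all 'm' => match
  Position 3: ('h', 'f') => mismatch, stop
LCP = "ldm" (length 3)

3


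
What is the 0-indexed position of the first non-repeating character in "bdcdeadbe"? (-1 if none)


Input: bdcdeadbe
Character frequencies:
  'a': 1
  'b': 2
  'c': 1
  'd': 3
  'e': 2
Scanning left to right for freq == 1:
  Position 0 ('b'): freq=2, skip
  Position 1 ('d'): freq=3, skip
  Position 2 ('c'): unique! => answer = 2

2


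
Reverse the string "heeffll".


Input: heeffll
Reading characters right to left:
  Position 6: 'l'
  Position 5: 'l'
  Position 4: 'f'
  Position 3: 'f'
  Position 2: 'e'
  Position 1: 'e'
  Position 0: 'h'
Reversed: llffeeh

llffeeh


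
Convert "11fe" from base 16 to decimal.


Input: "11fe" in base 16
Positional expansion:
  Digit '1' (value 1) x 16^3 = 4096
  Digit '1' (value 1) x 16^2 = 256
  Digit 'f' (value 15) x 16^1 = 240
  Digit 'e' (value 14) x 16^0 = 14
Sum = 4606

4606


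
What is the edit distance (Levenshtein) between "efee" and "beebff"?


Computing edit distance: "efee" -> "beebff"
DP table:
           b    e    e    b    f    f
      0    1    2    3    4    5    6
  e   1    1    1    2    3    4    5
  f   2    2    2    2    3    3    4
  e   3    3    2    2    3    4    4
  e   4    4    3    2    3    4    5
Edit distance = dp[4][6] = 5

5


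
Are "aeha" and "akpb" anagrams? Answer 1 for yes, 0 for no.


Strings: "aeha", "akpb"
Sorted first:  aaeh
Sorted second: abkp
Differ at position 1: 'a' vs 'b' => not anagrams

0


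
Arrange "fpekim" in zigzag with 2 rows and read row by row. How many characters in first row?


Zigzag "fpekim" into 2 rows:
Placing characters:
  'f' => row 0
  'p' => row 1
  'e' => row 0
  'k' => row 1
  'i' => row 0
  'm' => row 1
Rows:
  Row 0: "fei"
  Row 1: "pkm"
First row length: 3

3


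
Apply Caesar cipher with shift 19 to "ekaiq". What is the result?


Caesar cipher: shift "ekaiq" by 19
  'e' (pos 4) + 19 = pos 23 = 'x'
  'k' (pos 10) + 19 = pos 3 = 'd'
  'a' (pos 0) + 19 = pos 19 = 't'
  'i' (pos 8) + 19 = pos 1 = 'b'
  'q' (pos 16) + 19 = pos 9 = 'j'
Result: xdtbj

xdtbj


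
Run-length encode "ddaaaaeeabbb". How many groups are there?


Input: ddaaaaeeabbb
Scanning for consecutive runs:
  Group 1: 'd' x 2 (positions 0-1)
  Group 2: 'a' x 4 (positions 2-5)
  Group 3: 'e' x 2 (positions 6-7)
  Group 4: 'a' x 1 (positions 8-8)
  Group 5: 'b' x 3 (positions 9-11)
Total groups: 5

5


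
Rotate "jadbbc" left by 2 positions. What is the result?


Input: "jadbbc", rotate left by 2
First 2 characters: "ja"
Remaining characters: "dbbc"
Concatenate remaining + first: "dbbc" + "ja" = "dbbcja"

dbbcja


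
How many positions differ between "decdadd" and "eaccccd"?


Comparing "decdadd" and "eaccccd" position by position:
  Position 0: 'd' vs 'e' => DIFFER
  Position 1: 'e' vs 'a' => DIFFER
  Position 2: 'c' vs 'c' => same
  Position 3: 'd' vs 'c' => DIFFER
  Position 4: 'a' vs 'c' => DIFFER
  Position 5: 'd' vs 'c' => DIFFER
  Position 6: 'd' vs 'd' => same
Positions that differ: 5

5


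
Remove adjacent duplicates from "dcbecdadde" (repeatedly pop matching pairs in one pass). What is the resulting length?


Input: dcbecdadde
Stack-based adjacent duplicate removal:
  Read 'd': push. Stack: d
  Read 'c': push. Stack: dc
  Read 'b': push. Stack: dcb
  Read 'e': push. Stack: dcbe
  Read 'c': push. Stack: dcbec
  Read 'd': push. Stack: dcbecd
  Read 'a': push. Stack: dcbecda
  Read 'd': push. Stack: dcbecdad
  Read 'd': matches stack top 'd' => pop. Stack: dcbecda
  Read 'e': push. Stack: dcbecdae
Final stack: "dcbecdae" (length 8)

8


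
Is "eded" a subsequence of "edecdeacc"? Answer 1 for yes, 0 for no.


Check if "eded" is a subsequence of "edecdeacc"
Greedy scan:
  Position 0 ('e'): matches sub[0] = 'e'
  Position 1 ('d'): matches sub[1] = 'd'
  Position 2 ('e'): matches sub[2] = 'e'
  Position 3 ('c'): no match needed
  Position 4 ('d'): matches sub[3] = 'd'
  Position 5 ('e'): no match needed
  Position 6 ('a'): no match needed
  Position 7 ('c'): no match needed
  Position 8 ('c'): no match needed
All 4 characters matched => is a subsequence

1


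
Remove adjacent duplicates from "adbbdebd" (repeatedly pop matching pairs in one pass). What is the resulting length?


Input: adbbdebd
Stack-based adjacent duplicate removal:
  Read 'a': push. Stack: a
  Read 'd': push. Stack: ad
  Read 'b': push. Stack: adb
  Read 'b': matches stack top 'b' => pop. Stack: ad
  Read 'd': matches stack top 'd' => pop. Stack: a
  Read 'e': push. Stack: ae
  Read 'b': push. Stack: aeb
  Read 'd': push. Stack: aebd
Final stack: "aebd" (length 4)

4


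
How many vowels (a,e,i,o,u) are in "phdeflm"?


Input: phdeflm
Checking each character:
  'p' at position 0: consonant
  'h' at position 1: consonant
  'd' at position 2: consonant
  'e' at position 3: vowel (running total: 1)
  'f' at position 4: consonant
  'l' at position 5: consonant
  'm' at position 6: consonant
Total vowels: 1

1


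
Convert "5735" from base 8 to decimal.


Input: "5735" in base 8
Positional expansion:
  Digit '5' (value 5) x 8^3 = 2560
  Digit '7' (value 7) x 8^2 = 448
  Digit '3' (value 3) x 8^1 = 24
  Digit '5' (value 5) x 8^0 = 5
Sum = 3037

3037


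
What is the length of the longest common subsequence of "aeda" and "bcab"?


LCS of "aeda" and "bcab"
DP table:
           b    c    a    b
      0    0    0    0    0
  a   0    0    0    1    1
  e   0    0    0    1    1
  d   0    0    0    1    1
  a   0    0    0    1    1
LCS length = dp[4][4] = 1

1


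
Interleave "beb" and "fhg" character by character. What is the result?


Interleaving "beb" and "fhg":
  Position 0: 'b' from first, 'f' from second => "bf"
  Position 1: 'e' from first, 'h' from second => "eh"
  Position 2: 'b' from first, 'g' from second => "bg"
Result: bfehbg

bfehbg


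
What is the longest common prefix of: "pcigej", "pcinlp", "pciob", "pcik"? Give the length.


Words: pcigej, pcinlp, pciob, pcik
  Position 0: all 'p' => match
  Position 1: all 'c' => match
  Position 2: all 'i' => match
  Position 3: ('g', 'n', 'o', 'k') => mismatch, stop
LCP = "pci" (length 3)

3


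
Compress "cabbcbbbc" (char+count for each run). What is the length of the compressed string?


Input: cabbcbbbc
Runs:
  'c' x 1 => "c1"
  'a' x 1 => "a1"
  'b' x 2 => "b2"
  'c' x 1 => "c1"
  'b' x 3 => "b3"
  'c' x 1 => "c1"
Compressed: "c1a1b2c1b3c1"
Compressed length: 12

12


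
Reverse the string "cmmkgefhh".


Input: cmmkgefhh
Reading characters right to left:
  Position 8: 'h'
  Position 7: 'h'
  Position 6: 'f'
  Position 5: 'e'
  Position 4: 'g'
  Position 3: 'k'
  Position 2: 'm'
  Position 1: 'm'
  Position 0: 'c'
Reversed: hhfegkmmc

hhfegkmmc


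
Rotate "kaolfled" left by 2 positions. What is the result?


Input: "kaolfled", rotate left by 2
First 2 characters: "ka"
Remaining characters: "olfled"
Concatenate remaining + first: "olfled" + "ka" = "olfledka"

olfledka


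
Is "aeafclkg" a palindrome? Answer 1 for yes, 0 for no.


Input: aeafclkg
Reversed: gklcfaea
  Compare pos 0 ('a') with pos 7 ('g'): MISMATCH
  Compare pos 1 ('e') with pos 6 ('k'): MISMATCH
  Compare pos 2 ('a') with pos 5 ('l'): MISMATCH
  Compare pos 3 ('f') with pos 4 ('c'): MISMATCH
Result: not a palindrome

0


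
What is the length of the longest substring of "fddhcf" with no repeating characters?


Input: "fddhcf"
Sliding window (track last position of each char):
  Position 0 ('f'): window [0,0] length 1 -- new best
  Position 1 ('d'): window [0,1] length 2 -- new best
  Position 2 ('d'): repeat (last at 1), move window start to 2
  Position 2 ('d'): window [2,2] length 1
  Position 3 ('h'): window [2,3] length 2
  Position 4 ('c'): window [2,4] length 3 -- new best
  Position 5 ('f'): window [2,5] length 4 -- new best
Longest substring with no repeats: "dhcf" with length 4

4


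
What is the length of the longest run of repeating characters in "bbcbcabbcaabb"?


Input: "bbcbcabbcaabb"
Scanning for longest run:
  Position 1 ('b'): continues run of 'b', length=2
  Position 2 ('c'): new char, reset run to 1
  Position 3 ('b'): new char, reset run to 1
  Position 4 ('c'): new char, reset run to 1
  Position 5 ('a'): new char, reset run to 1
  Position 6 ('b'): new char, reset run to 1
  Position 7 ('b'): continues run of 'b', length=2
  Position 8 ('c'): new char, reset run to 1
  Position 9 ('a'): new char, reset run to 1
  Position 10 ('a'): continues run of 'a', length=2
  Position 11 ('b'): new char, reset run to 1
  Position 12 ('b'): continues run of 'b', length=2
Longest run: 'b' with length 2

2


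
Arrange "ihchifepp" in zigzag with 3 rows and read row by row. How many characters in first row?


Zigzag "ihchifepp" into 3 rows:
Placing characters:
  'i' => row 0
  'h' => row 1
  'c' => row 2
  'h' => row 1
  'i' => row 0
  'f' => row 1
  'e' => row 2
  'p' => row 1
  'p' => row 0
Rows:
  Row 0: "iip"
  Row 1: "hhfp"
  Row 2: "ce"
First row length: 3

3


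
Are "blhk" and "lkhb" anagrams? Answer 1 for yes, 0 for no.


Strings: "blhk", "lkhb"
Sorted first:  bhkl
Sorted second: bhkl
Sorted forms match => anagrams

1


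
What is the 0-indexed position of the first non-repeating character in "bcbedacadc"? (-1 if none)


Input: bcbedacadc
Character frequencies:
  'a': 2
  'b': 2
  'c': 3
  'd': 2
  'e': 1
Scanning left to right for freq == 1:
  Position 0 ('b'): freq=2, skip
  Position 1 ('c'): freq=3, skip
  Position 2 ('b'): freq=2, skip
  Position 3 ('e'): unique! => answer = 3

3


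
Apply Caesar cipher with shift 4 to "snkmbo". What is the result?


Caesar cipher: shift "snkmbo" by 4
  's' (pos 18) + 4 = pos 22 = 'w'
  'n' (pos 13) + 4 = pos 17 = 'r'
  'k' (pos 10) + 4 = pos 14 = 'o'
  'm' (pos 12) + 4 = pos 16 = 'q'
  'b' (pos 1) + 4 = pos 5 = 'f'
  'o' (pos 14) + 4 = pos 18 = 's'
Result: wroqfs

wroqfs


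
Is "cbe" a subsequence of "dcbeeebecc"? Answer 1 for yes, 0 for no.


Check if "cbe" is a subsequence of "dcbeeebecc"
Greedy scan:
  Position 0 ('d'): no match needed
  Position 1 ('c'): matches sub[0] = 'c'
  Position 2 ('b'): matches sub[1] = 'b'
  Position 3 ('e'): matches sub[2] = 'e'
  Position 4 ('e'): no match needed
  Position 5 ('e'): no match needed
  Position 6 ('b'): no match needed
  Position 7 ('e'): no match needed
  Position 8 ('c'): no match needed
  Position 9 ('c'): no match needed
All 3 characters matched => is a subsequence

1


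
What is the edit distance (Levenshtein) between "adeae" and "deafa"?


Computing edit distance: "adeae" -> "deafa"
DP table:
           d    e    a    f    a
      0    1    2    3    4    5
  a   1    1    2    2    3    4
  d   2    1    2    3    3    4
  e   3    2    1    2    3    4
  a   4    3    2    1    2    3
  e   5    4    3    2    2    3
Edit distance = dp[5][5] = 3

3


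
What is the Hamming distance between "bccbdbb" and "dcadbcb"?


Comparing "bccbdbb" and "dcadbcb" position by position:
  Position 0: 'b' vs 'd' => differ
  Position 1: 'c' vs 'c' => same
  Position 2: 'c' vs 'a' => differ
  Position 3: 'b' vs 'd' => differ
  Position 4: 'd' vs 'b' => differ
  Position 5: 'b' vs 'c' => differ
  Position 6: 'b' vs 'b' => same
Total differences (Hamming distance): 5

5


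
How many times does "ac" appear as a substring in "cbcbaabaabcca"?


Searching for "ac" in "cbcbaabaabcca"
Scanning each position:
  Position 0: "cb" => no
  Position 1: "bc" => no
  Position 2: "cb" => no
  Position 3: "ba" => no
  Position 4: "aa" => no
  Position 5: "ab" => no
  Position 6: "ba" => no
  Position 7: "aa" => no
  Position 8: "ab" => no
  Position 9: "bc" => no
  Position 10: "cc" => no
  Position 11: "ca" => no
Total occurrences: 0

0


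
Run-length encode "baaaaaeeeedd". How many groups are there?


Input: baaaaaeeeedd
Scanning for consecutive runs:
  Group 1: 'b' x 1 (positions 0-0)
  Group 2: 'a' x 5 (positions 1-5)
  Group 3: 'e' x 4 (positions 6-9)
  Group 4: 'd' x 2 (positions 10-11)
Total groups: 4

4


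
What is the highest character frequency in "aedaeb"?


Input: aedaeb
Character counts:
  'a': 2
  'b': 1
  'd': 1
  'e': 2
Maximum frequency: 2

2


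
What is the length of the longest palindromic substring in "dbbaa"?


Input: "dbbaa"
Checking substrings for palindromes:
  [1:3] "bb" (len 2) => palindrome
  [3:5] "aa" (len 2) => palindrome
Longest palindromic substring: "bb" with length 2

2


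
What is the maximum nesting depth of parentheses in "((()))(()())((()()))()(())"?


Input: "((()))(()())((()()))()(())"
Tracking depth:
  Position 0 '(': depth becomes 1
  Position 1 '(': depth becomes 2
  Position 2 '(': depth becomes 3
  Position 3 ')': depth becomes 2
  Position 4 ')': depth becomes 1
  Position 5 ')': depth becomes 0
  Position 6 '(': depth becomes 1
  Position 7 '(': depth becomes 2
  Position 8 ')': depth becomes 1
  Position 9 '(': depth becomes 2
  Position 10 ')': depth becomes 1
  Position 11 ')': depth becomes 0
  Position 12 '(': depth becomes 1
  Position 13 '(': depth becomes 2
  Position 14 '(': depth becomes 3
  Position 15 ')': depth becomes 2
  Position 16 '(': depth becomes 3
  Position 17 ')': depth becomes 2
  Position 18 ')': depth becomes 1
  Position 19 ')': depth becomes 0
  Position 20 '(': depth becomes 1
  Position 21 ')': depth becomes 0
  Position 22 '(': depth becomes 1
  Position 23 '(': depth becomes 2
  Position 24 ')': depth becomes 1
  Position 25 ')': depth becomes 0
Maximum depth reached: 3

3


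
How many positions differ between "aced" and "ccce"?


Comparing "aced" and "ccce" position by position:
  Position 0: 'a' vs 'c' => DIFFER
  Position 1: 'c' vs 'c' => same
  Position 2: 'e' vs 'c' => DIFFER
  Position 3: 'd' vs 'e' => DIFFER
Positions that differ: 3

3


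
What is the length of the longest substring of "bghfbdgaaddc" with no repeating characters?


Input: "bghfbdgaaddc"
Sliding window (track last position of each char):
  Position 0 ('b'): window [0,0] length 1 -- new best
  Position 1 ('g'): window [0,1] length 2 -- new best
  Position 2 ('h'): window [0,2] length 3 -- new best
  Position 3 ('f'): window [0,3] length 4 -- new best
  Position 4 ('b'): repeat (last at 0), move window start to 1
  Position 4 ('b'): window [1,4] length 4
  Position 5 ('d'): window [1,5] length 5 -- new best
  Position 6 ('g'): repeat (last at 1), move window start to 2
  Position 6 ('g'): window [2,6] length 5
  Position 7 ('a'): window [2,7] length 6 -- new best
  Position 8 ('a'): repeat (last at 7), move window start to 8
  Position 8 ('a'): window [8,8] length 1
  Position 9 ('d'): window [8,9] length 2
  Position 10 ('d'): repeat (last at 9), move window start to 10
  Position 10 ('d'): window [10,10] length 1
  Position 11 ('c'): window [10,11] length 2
Longest substring with no repeats: "hfbdga" with length 6

6


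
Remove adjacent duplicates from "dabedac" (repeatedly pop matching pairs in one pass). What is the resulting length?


Input: dabedac
Stack-based adjacent duplicate removal:
  Read 'd': push. Stack: d
  Read 'a': push. Stack: da
  Read 'b': push. Stack: dab
  Read 'e': push. Stack: dabe
  Read 'd': push. Stack: dabed
  Read 'a': push. Stack: dabeda
  Read 'c': push. Stack: dabedac
Final stack: "dabedac" (length 7)

7


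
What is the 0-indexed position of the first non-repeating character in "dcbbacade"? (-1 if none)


Input: dcbbacade
Character frequencies:
  'a': 2
  'b': 2
  'c': 2
  'd': 2
  'e': 1
Scanning left to right for freq == 1:
  Position 0 ('d'): freq=2, skip
  Position 1 ('c'): freq=2, skip
  Position 2 ('b'): freq=2, skip
  Position 3 ('b'): freq=2, skip
  Position 4 ('a'): freq=2, skip
  Position 5 ('c'): freq=2, skip
  Position 6 ('a'): freq=2, skip
  Position 7 ('d'): freq=2, skip
  Position 8 ('e'): unique! => answer = 8

8


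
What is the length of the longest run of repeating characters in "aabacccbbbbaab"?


Input: "aabacccbbbbaab"
Scanning for longest run:
  Position 1 ('a'): continues run of 'a', length=2
  Position 2 ('b'): new char, reset run to 1
  Position 3 ('a'): new char, reset run to 1
  Position 4 ('c'): new char, reset run to 1
  Position 5 ('c'): continues run of 'c', length=2
  Position 6 ('c'): continues run of 'c', length=3
  Position 7 ('b'): new char, reset run to 1
  Position 8 ('b'): continues run of 'b', length=2
  Position 9 ('b'): continues run of 'b', length=3
  Position 10 ('b'): continues run of 'b', length=4
  Position 11 ('a'): new char, reset run to 1
  Position 12 ('a'): continues run of 'a', length=2
  Position 13 ('b'): new char, reset run to 1
Longest run: 'b' with length 4

4


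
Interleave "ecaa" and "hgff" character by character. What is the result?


Interleaving "ecaa" and "hgff":
  Position 0: 'e' from first, 'h' from second => "eh"
  Position 1: 'c' from first, 'g' from second => "cg"
  Position 2: 'a' from first, 'f' from second => "af"
  Position 3: 'a' from first, 'f' from second => "af"
Result: ehcgafaf

ehcgafaf


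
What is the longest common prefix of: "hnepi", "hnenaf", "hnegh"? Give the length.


Words: hnepi, hnenaf, hnegh
  Position 0: all 'h' => match
  Position 1: all 'n' => match
  Position 2: all 'e' => match
  Position 3: ('p', 'n', 'g') => mismatch, stop
LCP = "hne" (length 3)

3


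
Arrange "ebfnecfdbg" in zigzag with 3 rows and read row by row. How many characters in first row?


Zigzag "ebfnecfdbg" into 3 rows:
Placing characters:
  'e' => row 0
  'b' => row 1
  'f' => row 2
  'n' => row 1
  'e' => row 0
  'c' => row 1
  'f' => row 2
  'd' => row 1
  'b' => row 0
  'g' => row 1
Rows:
  Row 0: "eeb"
  Row 1: "bncdg"
  Row 2: "ff"
First row length: 3

3


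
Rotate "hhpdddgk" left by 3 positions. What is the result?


Input: "hhpdddgk", rotate left by 3
First 3 characters: "hhp"
Remaining characters: "dddgk"
Concatenate remaining + first: "dddgk" + "hhp" = "dddgkhhp"

dddgkhhp


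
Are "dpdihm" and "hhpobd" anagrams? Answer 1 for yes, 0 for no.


Strings: "dpdihm", "hhpobd"
Sorted first:  ddhimp
Sorted second: bdhhop
Differ at position 0: 'd' vs 'b' => not anagrams

0


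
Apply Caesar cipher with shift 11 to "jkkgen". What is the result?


Caesar cipher: shift "jkkgen" by 11
  'j' (pos 9) + 11 = pos 20 = 'u'
  'k' (pos 10) + 11 = pos 21 = 'v'
  'k' (pos 10) + 11 = pos 21 = 'v'
  'g' (pos 6) + 11 = pos 17 = 'r'
  'e' (pos 4) + 11 = pos 15 = 'p'
  'n' (pos 13) + 11 = pos 24 = 'y'
Result: uvvrpy

uvvrpy


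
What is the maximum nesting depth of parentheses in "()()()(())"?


Input: "()()()(())"
Tracking depth:
  Position 0 '(': depth becomes 1
  Position 1 ')': depth becomes 0
  Position 2 '(': depth becomes 1
  Position 3 ')': depth becomes 0
  Position 4 '(': depth becomes 1
  Position 5 ')': depth becomes 0
  Position 6 '(': depth becomes 1
  Position 7 '(': depth becomes 2
  Position 8 ')': depth becomes 1
  Position 9 ')': depth becomes 0
Maximum depth reached: 2

2


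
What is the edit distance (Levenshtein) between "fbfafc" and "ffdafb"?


Computing edit distance: "fbfafc" -> "ffdafb"
DP table:
           f    f    d    a    f    b
      0    1    2    3    4    5    6
  f   1    0    1    2    3    4    5
  b   2    1    1    2    3    4    4
  f   3    2    1    2    3    3    4
  a   4    3    2    2    2    3    4
  f   5    4    3    3    3    2    3
  c   6    5    4    4    4    3    3
Edit distance = dp[6][6] = 3

3


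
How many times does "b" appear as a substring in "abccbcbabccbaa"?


Searching for "b" in "abccbcbabccbaa"
Scanning each position:
  Position 0: "a" => no
  Position 1: "b" => MATCH
  Position 2: "c" => no
  Position 3: "c" => no
  Position 4: "b" => MATCH
  Position 5: "c" => no
  Position 6: "b" => MATCH
  Position 7: "a" => no
  Position 8: "b" => MATCH
  Position 9: "c" => no
  Position 10: "c" => no
  Position 11: "b" => MATCH
  Position 12: "a" => no
  Position 13: "a" => no
Total occurrences: 5

5


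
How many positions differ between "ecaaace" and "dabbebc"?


Comparing "ecaaace" and "dabbebc" position by position:
  Position 0: 'e' vs 'd' => DIFFER
  Position 1: 'c' vs 'a' => DIFFER
  Position 2: 'a' vs 'b' => DIFFER
  Position 3: 'a' vs 'b' => DIFFER
  Position 4: 'a' vs 'e' => DIFFER
  Position 5: 'c' vs 'b' => DIFFER
  Position 6: 'e' vs 'c' => DIFFER
Positions that differ: 7

7


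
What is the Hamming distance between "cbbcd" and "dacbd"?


Comparing "cbbcd" and "dacbd" position by position:
  Position 0: 'c' vs 'd' => differ
  Position 1: 'b' vs 'a' => differ
  Position 2: 'b' vs 'c' => differ
  Position 3: 'c' vs 'b' => differ
  Position 4: 'd' vs 'd' => same
Total differences (Hamming distance): 4

4


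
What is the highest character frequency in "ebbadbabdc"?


Input: ebbadbabdc
Character counts:
  'a': 2
  'b': 4
  'c': 1
  'd': 2
  'e': 1
Maximum frequency: 4

4


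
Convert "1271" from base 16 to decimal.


Input: "1271" in base 16
Positional expansion:
  Digit '1' (value 1) x 16^3 = 4096
  Digit '2' (value 2) x 16^2 = 512
  Digit '7' (value 7) x 16^1 = 112
  Digit '1' (value 1) x 16^0 = 1
Sum = 4721

4721


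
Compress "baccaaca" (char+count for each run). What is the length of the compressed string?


Input: baccaaca
Runs:
  'b' x 1 => "b1"
  'a' x 1 => "a1"
  'c' x 2 => "c2"
  'a' x 2 => "a2"
  'c' x 1 => "c1"
  'a' x 1 => "a1"
Compressed: "b1a1c2a2c1a1"
Compressed length: 12

12


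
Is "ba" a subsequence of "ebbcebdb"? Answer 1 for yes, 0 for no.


Check if "ba" is a subsequence of "ebbcebdb"
Greedy scan:
  Position 0 ('e'): no match needed
  Position 1 ('b'): matches sub[0] = 'b'
  Position 2 ('b'): no match needed
  Position 3 ('c'): no match needed
  Position 4 ('e'): no match needed
  Position 5 ('b'): no match needed
  Position 6 ('d'): no match needed
  Position 7 ('b'): no match needed
Only matched 1/2 characters => not a subsequence

0


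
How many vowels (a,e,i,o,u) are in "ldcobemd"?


Input: ldcobemd
Checking each character:
  'l' at position 0: consonant
  'd' at position 1: consonant
  'c' at position 2: consonant
  'o' at position 3: vowel (running total: 1)
  'b' at position 4: consonant
  'e' at position 5: vowel (running total: 2)
  'm' at position 6: consonant
  'd' at position 7: consonant
Total vowels: 2

2


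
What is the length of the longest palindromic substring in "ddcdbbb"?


Input: "ddcdbbb"
Checking substrings for palindromes:
  [1:4] "dcd" (len 3) => palindrome
  [4:7] "bbb" (len 3) => palindrome
  [0:2] "dd" (len 2) => palindrome
  [4:6] "bb" (len 2) => palindrome
  [5:7] "bb" (len 2) => palindrome
Longest palindromic substring: "dcd" with length 3

3


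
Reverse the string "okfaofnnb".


Input: okfaofnnb
Reading characters right to left:
  Position 8: 'b'
  Position 7: 'n'
  Position 6: 'n'
  Position 5: 'f'
  Position 4: 'o'
  Position 3: 'a'
  Position 2: 'f'
  Position 1: 'k'
  Position 0: 'o'
Reversed: bnnfoafko

bnnfoafko


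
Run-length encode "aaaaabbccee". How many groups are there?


Input: aaaaabbccee
Scanning for consecutive runs:
  Group 1: 'a' x 5 (positions 0-4)
  Group 2: 'b' x 2 (positions 5-6)
  Group 3: 'c' x 2 (positions 7-8)
  Group 4: 'e' x 2 (positions 9-10)
Total groups: 4

4


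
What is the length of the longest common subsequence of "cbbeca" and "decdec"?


LCS of "cbbeca" and "decdec"
DP table:
           d    e    c    d    e    c
      0    0    0    0    0    0    0
  c   0    0    0    1    1    1    1
  b   0    0    0    1    1    1    1
  b   0    0    0    1    1    1    1
  e   0    0    1    1    1    2    2
  c   0    0    1    2    2    2    3
  a   0    0    1    2    2    2    3
LCS length = dp[6][6] = 3

3


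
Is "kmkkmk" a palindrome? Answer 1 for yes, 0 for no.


Input: kmkkmk
Reversed: kmkkmk
  Compare pos 0 ('k') with pos 5 ('k'): match
  Compare pos 1 ('m') with pos 4 ('m'): match
  Compare pos 2 ('k') with pos 3 ('k'): match
Result: palindrome

1


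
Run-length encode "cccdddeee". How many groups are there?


Input: cccdddeee
Scanning for consecutive runs:
  Group 1: 'c' x 3 (positions 0-2)
  Group 2: 'd' x 3 (positions 3-5)
  Group 3: 'e' x 3 (positions 6-8)
Total groups: 3

3


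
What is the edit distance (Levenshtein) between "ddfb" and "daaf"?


Computing edit distance: "ddfb" -> "daaf"
DP table:
           d    a    a    f
      0    1    2    3    4
  d   1    0    1    2    3
  d   2    1    1    2    3
  f   3    2    2    2    2
  b   4    3    3    3    3
Edit distance = dp[4][4] = 3

3


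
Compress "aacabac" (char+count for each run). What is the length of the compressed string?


Input: aacabac
Runs:
  'a' x 2 => "a2"
  'c' x 1 => "c1"
  'a' x 1 => "a1"
  'b' x 1 => "b1"
  'a' x 1 => "a1"
  'c' x 1 => "c1"
Compressed: "a2c1a1b1a1c1"
Compressed length: 12

12


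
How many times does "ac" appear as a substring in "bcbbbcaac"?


Searching for "ac" in "bcbbbcaac"
Scanning each position:
  Position 0: "bc" => no
  Position 1: "cb" => no
  Position 2: "bb" => no
  Position 3: "bb" => no
  Position 4: "bc" => no
  Position 5: "ca" => no
  Position 6: "aa" => no
  Position 7: "ac" => MATCH
Total occurrences: 1

1


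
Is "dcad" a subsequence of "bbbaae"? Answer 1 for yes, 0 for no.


Check if "dcad" is a subsequence of "bbbaae"
Greedy scan:
  Position 0 ('b'): no match needed
  Position 1 ('b'): no match needed
  Position 2 ('b'): no match needed
  Position 3 ('a'): no match needed
  Position 4 ('a'): no match needed
  Position 5 ('e'): no match needed
Only matched 0/4 characters => not a subsequence

0


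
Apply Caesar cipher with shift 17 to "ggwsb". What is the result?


Caesar cipher: shift "ggwsb" by 17
  'g' (pos 6) + 17 = pos 23 = 'x'
  'g' (pos 6) + 17 = pos 23 = 'x'
  'w' (pos 22) + 17 = pos 13 = 'n'
  's' (pos 18) + 17 = pos 9 = 'j'
  'b' (pos 1) + 17 = pos 18 = 's'
Result: xxnjs

xxnjs


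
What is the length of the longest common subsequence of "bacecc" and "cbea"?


LCS of "bacecc" and "cbea"
DP table:
           c    b    e    a
      0    0    0    0    0
  b   0    0    1    1    1
  a   0    0    1    1    2
  c   0    1    1    1    2
  e   0    1    1    2    2
  c   0    1    1    2    2
  c   0    1    1    2    2
LCS length = dp[6][4] = 2

2


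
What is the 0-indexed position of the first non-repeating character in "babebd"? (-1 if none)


Input: babebd
Character frequencies:
  'a': 1
  'b': 3
  'd': 1
  'e': 1
Scanning left to right for freq == 1:
  Position 0 ('b'): freq=3, skip
  Position 1 ('a'): unique! => answer = 1

1


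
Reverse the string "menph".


Input: menph
Reading characters right to left:
  Position 4: 'h'
  Position 3: 'p'
  Position 2: 'n'
  Position 1: 'e'
  Position 0: 'm'
Reversed: hpnem

hpnem


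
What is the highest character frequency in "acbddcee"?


Input: acbddcee
Character counts:
  'a': 1
  'b': 1
  'c': 2
  'd': 2
  'e': 2
Maximum frequency: 2

2


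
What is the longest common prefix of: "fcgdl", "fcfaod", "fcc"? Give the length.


Words: fcgdl, fcfaod, fcc
  Position 0: all 'f' => match
  Position 1: all 'c' => match
  Position 2: ('g', 'f', 'c') => mismatch, stop
LCP = "fc" (length 2)

2


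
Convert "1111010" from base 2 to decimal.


Input: "1111010" in base 2
Positional expansion:
  Digit '1' (value 1) x 2^6 = 64
  Digit '1' (value 1) x 2^5 = 32
  Digit '1' (value 1) x 2^4 = 16
  Digit '1' (value 1) x 2^3 = 8
  Digit '0' (value 0) x 2^2 = 0
  Digit '1' (value 1) x 2^1 = 2
  Digit '0' (value 0) x 2^0 = 0
Sum = 122

122
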